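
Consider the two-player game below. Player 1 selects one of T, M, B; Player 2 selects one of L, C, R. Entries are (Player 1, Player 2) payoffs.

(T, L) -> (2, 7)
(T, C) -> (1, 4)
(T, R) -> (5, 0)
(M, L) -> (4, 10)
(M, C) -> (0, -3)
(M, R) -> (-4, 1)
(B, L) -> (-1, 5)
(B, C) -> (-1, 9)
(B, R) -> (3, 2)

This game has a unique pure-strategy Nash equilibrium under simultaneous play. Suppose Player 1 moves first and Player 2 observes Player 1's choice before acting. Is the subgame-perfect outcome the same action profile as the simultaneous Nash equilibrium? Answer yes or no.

Player 2 best-responds to each possible Player 1 move:
- T: Player 2 compares 7, 4, 0 and picks L; Player 1 would get 2.
- M: Player 2 compares 10, -3, 1 and picks L; Player 1 would get 4.
- B: Player 2 compares 5, 9, 2 and picks C; Player 1 would get -1.
Maximizing over 2, 4, -1, Player 1 chooses M. Subgame-perfect outcome: (M, L) with payoffs (4, 10).
For the simultaneous game, intersect best replies.
Player 1's best replies: L→M; C→T; R→T.
Player 2's best replies: T→L; M→L; B→C.
The unique mutual best reply is (M, L), giving (4, 10).
Sequential outcome (M, L) coincides with the Nash profile (M, L).

yes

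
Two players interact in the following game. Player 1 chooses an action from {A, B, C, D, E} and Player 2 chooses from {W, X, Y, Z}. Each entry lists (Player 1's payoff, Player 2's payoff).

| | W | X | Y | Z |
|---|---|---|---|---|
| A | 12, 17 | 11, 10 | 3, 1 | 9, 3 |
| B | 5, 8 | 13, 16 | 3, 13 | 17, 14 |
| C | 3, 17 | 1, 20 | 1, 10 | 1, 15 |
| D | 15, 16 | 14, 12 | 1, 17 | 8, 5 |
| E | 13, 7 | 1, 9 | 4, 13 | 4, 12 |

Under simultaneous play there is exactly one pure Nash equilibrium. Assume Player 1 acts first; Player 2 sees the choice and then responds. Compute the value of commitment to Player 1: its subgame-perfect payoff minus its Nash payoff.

Player 2 best-responds to each possible Player 1 move:
- A: BR = W, leader payoff 12.
- B: BR = X, leader payoff 13.
- C: BR = X, leader payoff 1.
- D: BR = Y, leader payoff 1.
- E: BR = Y, leader payoff 4.
Among 12, 13, 1, 1, 4, the best is 13 at B. Subgame-perfect outcome: (B, X) with payoffs (13, 16).
Now find the simultaneous Nash equilibrium.
Player 1's best replies: W→D; X→D; Y→E; Z→B.
Player 2's best replies: A→W; B→X; C→X; D→Y; E→Y.
Only (E, Y) has each player best-responding; Nash payoffs (4, 13).
Player 1's commitment gain: 13 − 4 = 9.

9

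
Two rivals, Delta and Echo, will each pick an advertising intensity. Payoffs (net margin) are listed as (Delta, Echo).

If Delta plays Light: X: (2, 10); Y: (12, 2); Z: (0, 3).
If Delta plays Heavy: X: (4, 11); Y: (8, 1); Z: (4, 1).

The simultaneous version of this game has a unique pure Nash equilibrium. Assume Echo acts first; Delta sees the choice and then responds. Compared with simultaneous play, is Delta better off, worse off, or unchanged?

Backward induction with Echo moving first.
- X: Delta compares 2, 4 and picks Heavy; Echo would get 11.
- Y: Delta compares 12, 8 and picks Light; Echo would get 2.
- Z: Delta compares 0, 4 and picks Heavy; Echo would get 1.
Echo's induced payoffs are 11, 2, 1, so Echo commits to X. Subgame-perfect outcome: (Heavy, X) with payoffs (4, 11).
For the simultaneous game, intersect best replies.
Delta's best replies: X→Heavy; Y→Light; Z→Heavy.
Echo's best replies: Light→X; Heavy→X.
The unique mutual best reply is (Heavy, X), giving (4, 11).
Delta earns 4 sequentially versus 4 at the Nash outcome: unchanged.

unchanged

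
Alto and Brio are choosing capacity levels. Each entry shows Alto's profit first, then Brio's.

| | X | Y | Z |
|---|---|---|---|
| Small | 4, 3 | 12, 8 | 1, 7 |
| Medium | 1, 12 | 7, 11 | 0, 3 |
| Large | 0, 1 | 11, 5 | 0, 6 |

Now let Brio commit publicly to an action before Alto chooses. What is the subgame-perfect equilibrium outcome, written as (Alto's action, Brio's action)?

(Small, Y)

Solve by backward induction (Brio leads).
- X: Alto compares 4, 1, 0 and picks Small; Brio would get 3.
- Y: Alto compares 12, 7, 11 and picks Small; Brio would get 8.
- Z: Alto compares 1, 0, 0 and picks Small; Brio would get 7.
Maximizing over 3, 8, 7, Brio chooses Y. Subgame-perfect outcome: (Small, Y) with payoffs (12, 8).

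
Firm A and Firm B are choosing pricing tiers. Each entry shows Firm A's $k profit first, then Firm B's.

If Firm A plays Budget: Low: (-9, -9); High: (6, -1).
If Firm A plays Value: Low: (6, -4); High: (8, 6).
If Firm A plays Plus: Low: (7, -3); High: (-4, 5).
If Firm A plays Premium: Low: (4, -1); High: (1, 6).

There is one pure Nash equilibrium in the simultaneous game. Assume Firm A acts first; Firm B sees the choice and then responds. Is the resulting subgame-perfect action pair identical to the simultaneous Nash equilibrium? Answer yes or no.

yes

Backward induction with Firm A moving first.
- Budget: Firm B compares -9, -1 and picks High; Firm A would get 6.
- Value: Firm B compares -4, 6 and picks High; Firm A would get 8.
- Plus: Firm B compares -3, 5 and picks High; Firm A would get -4.
- Premium: Firm B compares -1, 6 and picks High; Firm A would get 1.
Maximizing over 6, 8, -4, 1, Firm A chooses Value. Subgame-perfect outcome: (Value, High) with payoffs (8, 6).
Under simultaneous play:
Firm A's best replies: Low→Plus; High→Value.
Firm B's best replies: Budget→High; Value→High; Plus→High; Premium→High.
Only (Value, High) has each player best-responding; Nash payoffs (8, 6).
Sequential outcome (Value, High) coincides with the Nash profile (Value, High).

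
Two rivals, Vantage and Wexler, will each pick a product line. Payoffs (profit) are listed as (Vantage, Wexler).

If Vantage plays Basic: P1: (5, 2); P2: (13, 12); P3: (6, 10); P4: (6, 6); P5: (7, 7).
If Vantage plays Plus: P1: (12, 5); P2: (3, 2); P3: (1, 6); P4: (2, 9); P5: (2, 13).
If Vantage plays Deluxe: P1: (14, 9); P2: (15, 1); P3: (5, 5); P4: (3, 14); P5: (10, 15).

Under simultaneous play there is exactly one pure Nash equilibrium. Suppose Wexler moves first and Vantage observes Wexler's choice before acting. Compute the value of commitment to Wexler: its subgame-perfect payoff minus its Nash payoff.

Backward induction with Wexler moving first.
- P1: BR = Deluxe, leader payoff 9.
- P2: BR = Deluxe, leader payoff 1.
- P3: BR = Basic, leader payoff 10.
- P4: BR = Basic, leader payoff 6.
- P5: BR = Deluxe, leader payoff 15.
Maximizing over 9, 1, 10, 6, 15, Wexler chooses P5. Subgame-perfect outcome: (Deluxe, P5) with payoffs (10, 15).
Now find the simultaneous Nash equilibrium.
Vantage's best replies: P1→Deluxe; P2→Deluxe; P3→Basic; P4→Basic; P5→Deluxe.
Wexler's best replies: Basic→P2; Plus→P5; Deluxe→P5.
The unique mutual best reply is (Deluxe, P5), giving (10, 15).
Wexler's commitment gain: 15 − 15 = 0.

0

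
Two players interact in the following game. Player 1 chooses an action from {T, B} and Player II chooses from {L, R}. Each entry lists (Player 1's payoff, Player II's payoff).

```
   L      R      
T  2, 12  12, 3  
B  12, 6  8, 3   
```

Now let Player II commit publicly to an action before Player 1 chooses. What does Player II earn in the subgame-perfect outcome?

Backward induction with Player II moving first.
- L: BR = B, leader payoff 6.
- R: BR = T, leader payoff 3.
Player II's induced payoffs are 6, 3, so Player II commits to L. Subgame-perfect outcome: (B, L) with payoffs (12, 6).

6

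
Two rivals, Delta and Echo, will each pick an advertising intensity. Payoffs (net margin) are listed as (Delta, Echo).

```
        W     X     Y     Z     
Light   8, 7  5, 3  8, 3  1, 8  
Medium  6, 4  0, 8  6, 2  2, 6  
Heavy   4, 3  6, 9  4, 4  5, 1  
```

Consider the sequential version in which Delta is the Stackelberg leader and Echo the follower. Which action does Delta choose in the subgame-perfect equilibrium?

Heavy

Work backward from Echo's decision.
- Light: BR = Z, leader payoff 1.
- Medium: BR = X, leader payoff 0.
- Heavy: BR = X, leader payoff 6.
Delta's induced payoffs are 1, 0, 6, so Delta commits to Heavy. Subgame-perfect outcome: (Heavy, X) with payoffs (6, 9).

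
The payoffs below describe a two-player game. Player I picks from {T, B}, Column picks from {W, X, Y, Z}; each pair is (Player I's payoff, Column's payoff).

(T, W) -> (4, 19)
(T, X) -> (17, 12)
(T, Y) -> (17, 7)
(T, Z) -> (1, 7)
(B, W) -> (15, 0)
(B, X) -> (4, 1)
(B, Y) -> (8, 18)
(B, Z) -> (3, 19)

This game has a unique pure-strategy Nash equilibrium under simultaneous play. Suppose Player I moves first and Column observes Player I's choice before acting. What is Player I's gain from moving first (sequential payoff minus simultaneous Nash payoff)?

Work backward from Column's decision.
- T: BR = W, leader payoff 4.
- B: BR = Z, leader payoff 3.
Player I's induced payoffs are 4, 3, so Player I commits to T. Subgame-perfect outcome: (T, W) with payoffs (4, 19).
For the simultaneous game, intersect best replies.
Player I's best replies: W→B; X→T; Y→T; Z→B.
Column's best replies: T→W; B→Z.
The unique mutual best reply is (B, Z), giving (3, 19).
Player I's commitment gain: 4 − 3 = 1.

1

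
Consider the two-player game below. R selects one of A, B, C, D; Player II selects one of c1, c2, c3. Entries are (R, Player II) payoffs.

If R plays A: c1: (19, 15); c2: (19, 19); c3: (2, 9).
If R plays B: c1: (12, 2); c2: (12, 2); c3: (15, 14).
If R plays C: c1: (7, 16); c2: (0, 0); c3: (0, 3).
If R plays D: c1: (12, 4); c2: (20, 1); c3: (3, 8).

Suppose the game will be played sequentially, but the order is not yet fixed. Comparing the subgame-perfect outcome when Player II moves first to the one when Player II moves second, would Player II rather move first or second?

second

If R leads: Player II's best replies are A→c2, B→c3, C→c1, D→c3; R's induced payoffs 19, 15, 7, 3; outcome (A, c2), payoffs (19, 19).
If Player II leads: R's best replies are c1→A, c2→D, c3→B; Player II's induced payoffs 15, 1, 14; outcome (A, c1), payoffs (19, 15).
Player II gets 15 moving first and 19 moving second, so Player II prefers to move second.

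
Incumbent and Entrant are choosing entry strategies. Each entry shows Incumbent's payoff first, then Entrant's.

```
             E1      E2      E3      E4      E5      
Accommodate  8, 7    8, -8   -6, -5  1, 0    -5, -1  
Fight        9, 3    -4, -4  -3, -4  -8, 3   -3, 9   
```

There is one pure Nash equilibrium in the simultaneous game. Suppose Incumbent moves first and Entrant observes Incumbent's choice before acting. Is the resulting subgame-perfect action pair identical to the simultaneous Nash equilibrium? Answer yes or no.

no

Solve by backward induction (Incumbent leads).
- Accommodate: BR = E1, leader payoff 8.
- Fight: BR = E5, leader payoff -3.
Incumbent's induced payoffs are 8, -3, so Incumbent commits to Accommodate. Subgame-perfect outcome: (Accommodate, E1) with payoffs (8, 7).
Under simultaneous play:
Incumbent's best replies: E1→Fight; E2→Accommodate; E3→Fight; E4→Accommodate; E5→Fight.
Entrant's best replies: Accommodate→E1; Fight→E5.
Only (Fight, E5) has each player best-responding; Nash payoffs (-3, 9).
Sequential outcome (Accommodate, E1) differs from the Nash profile (Fight, E5).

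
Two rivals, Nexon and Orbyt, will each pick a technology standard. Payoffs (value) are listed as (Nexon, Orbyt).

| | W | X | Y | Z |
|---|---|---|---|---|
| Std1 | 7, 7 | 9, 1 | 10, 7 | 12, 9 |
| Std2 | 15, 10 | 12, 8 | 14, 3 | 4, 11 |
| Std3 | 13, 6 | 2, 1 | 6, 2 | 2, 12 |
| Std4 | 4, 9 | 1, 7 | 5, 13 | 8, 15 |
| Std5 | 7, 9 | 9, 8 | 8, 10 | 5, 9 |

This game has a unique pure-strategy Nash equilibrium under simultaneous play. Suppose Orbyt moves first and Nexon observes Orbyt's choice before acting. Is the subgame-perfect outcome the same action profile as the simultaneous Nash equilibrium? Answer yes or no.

no

Solve by backward induction (Orbyt leads).
- W: Nexon compares 7, 15, 13, 4, 7 and picks Std2; Orbyt would get 10.
- X: Nexon compares 9, 12, 2, 1, 9 and picks Std2; Orbyt would get 8.
- Y: Nexon compares 10, 14, 6, 5, 8 and picks Std2; Orbyt would get 3.
- Z: Nexon compares 12, 4, 2, 8, 5 and picks Std1; Orbyt would get 9.
Among 10, 8, 3, 9, the best is 10 at W. Subgame-perfect outcome: (Std2, W) with payoffs (15, 10).
Now find the simultaneous Nash equilibrium.
Nexon's best replies: W→Std2; X→Std2; Y→Std2; Z→Std1.
Orbyt's best replies: Std1→Z; Std2→Z; Std3→Z; Std4→Z; Std5→Y.
The unique mutual best reply is (Std1, Z), giving (12, 9).
Sequential outcome (Std2, W) differs from the Nash profile (Std1, Z).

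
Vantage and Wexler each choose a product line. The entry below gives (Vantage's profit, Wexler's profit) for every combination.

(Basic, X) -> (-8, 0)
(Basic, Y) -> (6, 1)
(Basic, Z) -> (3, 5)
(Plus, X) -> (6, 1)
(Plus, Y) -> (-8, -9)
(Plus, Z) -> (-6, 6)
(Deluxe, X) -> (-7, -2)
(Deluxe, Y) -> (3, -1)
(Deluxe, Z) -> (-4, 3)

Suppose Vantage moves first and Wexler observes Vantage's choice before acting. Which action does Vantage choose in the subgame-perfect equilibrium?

Wexler best-responds to each possible Vantage move:
- Basic: Wexler compares 0, 1, 5 and picks Z; Vantage would get 3.
- Plus: Wexler compares 1, -9, 6 and picks Z; Vantage would get -6.
- Deluxe: Wexler compares -2, -1, 3 and picks Z; Vantage would get -4.
Among 3, -6, -4, the best is 3 at Basic. Subgame-perfect outcome: (Basic, Z) with payoffs (3, 5).

Basic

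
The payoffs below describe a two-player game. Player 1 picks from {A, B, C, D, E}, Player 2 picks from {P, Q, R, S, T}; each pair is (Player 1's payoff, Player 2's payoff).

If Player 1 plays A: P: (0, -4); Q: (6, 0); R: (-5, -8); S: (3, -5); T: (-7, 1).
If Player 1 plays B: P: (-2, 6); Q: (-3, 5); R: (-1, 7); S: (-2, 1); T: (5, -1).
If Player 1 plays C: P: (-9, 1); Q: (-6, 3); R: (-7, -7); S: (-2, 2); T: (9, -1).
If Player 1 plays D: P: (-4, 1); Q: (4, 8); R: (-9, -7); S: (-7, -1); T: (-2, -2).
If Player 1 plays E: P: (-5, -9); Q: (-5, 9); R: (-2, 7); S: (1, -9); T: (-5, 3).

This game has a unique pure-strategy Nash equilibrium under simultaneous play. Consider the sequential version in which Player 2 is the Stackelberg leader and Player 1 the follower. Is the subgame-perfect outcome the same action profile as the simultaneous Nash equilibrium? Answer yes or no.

yes

Backward induction with Player 2 moving first.
- P: Player 1 compares 0, -2, -9, -4, -5 and picks A; Player 2 would get -4.
- Q: Player 1 compares 6, -3, -6, 4, -5 and picks A; Player 2 would get 0.
- R: Player 1 compares -5, -1, -7, -9, -2 and picks B; Player 2 would get 7.
- S: Player 1 compares 3, -2, -2, -7, 1 and picks A; Player 2 would get -5.
- T: Player 1 compares -7, 5, 9, -2, -5 and picks C; Player 2 would get -1.
Among -4, 0, 7, -5, -1, the best is 7 at R. Subgame-perfect outcome: (B, R) with payoffs (-1, 7).
Now find the simultaneous Nash equilibrium.
Player 1's best replies: P→A; Q→A; R→B; S→A; T→C.
Player 2's best replies: A→T; B→R; C→Q; D→Q; E→Q.
The unique mutual best reply is (B, R), giving (-1, 7).
Sequential outcome (B, R) coincides with the Nash profile (B, R).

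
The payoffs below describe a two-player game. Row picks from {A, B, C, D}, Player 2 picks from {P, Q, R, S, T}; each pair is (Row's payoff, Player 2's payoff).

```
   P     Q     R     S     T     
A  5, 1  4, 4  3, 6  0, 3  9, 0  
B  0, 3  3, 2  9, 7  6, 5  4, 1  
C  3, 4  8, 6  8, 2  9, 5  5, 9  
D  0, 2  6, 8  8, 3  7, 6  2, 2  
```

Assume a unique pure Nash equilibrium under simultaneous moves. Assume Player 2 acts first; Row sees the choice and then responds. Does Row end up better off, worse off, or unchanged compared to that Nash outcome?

unchanged

Row best-responds to each possible Player 2 move:
- P: BR = A, leader payoff 1.
- Q: BR = C, leader payoff 6.
- R: BR = B, leader payoff 7.
- S: BR = C, leader payoff 5.
- T: BR = A, leader payoff 0.
Among 1, 6, 7, 5, 0, the best is 7 at R. Subgame-perfect outcome: (B, R) with payoffs (9, 7).
For the simultaneous game, intersect best replies.
Row's best replies: P→A; Q→C; R→B; S→C; T→A.
Player 2's best replies: A→R; B→R; C→T; D→Q.
Only (B, R) has each player best-responding; Nash payoffs (9, 7).
Row earns 9 sequentially versus 9 at the Nash outcome: unchanged.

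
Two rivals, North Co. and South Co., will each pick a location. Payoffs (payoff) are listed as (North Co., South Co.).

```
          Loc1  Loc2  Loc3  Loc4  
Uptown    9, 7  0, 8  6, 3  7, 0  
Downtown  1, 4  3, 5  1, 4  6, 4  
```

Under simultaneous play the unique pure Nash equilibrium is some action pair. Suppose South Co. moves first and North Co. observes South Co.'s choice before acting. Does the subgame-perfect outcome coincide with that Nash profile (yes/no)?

Work backward from North Co.'s decision.
- Loc1 → North Co. plays Uptown (best of 9, 1); South Co. gets 7.
- Loc2 → North Co. plays Downtown (best of 0, 3); South Co. gets 5.
- Loc3 → North Co. plays Uptown (best of 6, 1); South Co. gets 3.
- Loc4 → North Co. plays Uptown (best of 7, 6); South Co. gets 0.
Maximizing over 7, 5, 3, 0, South Co. chooses Loc1. Subgame-perfect outcome: (Uptown, Loc1) with payoffs (9, 7).
Under simultaneous play:
North Co.'s best replies: Loc1→Uptown; Loc2→Downtown; Loc3→Uptown; Loc4→Uptown.
South Co.'s best replies: Uptown→Loc2; Downtown→Loc2.
The unique mutual best reply is (Downtown, Loc2), giving (3, 5).
Sequential outcome (Uptown, Loc1) differs from the Nash profile (Downtown, Loc2).

no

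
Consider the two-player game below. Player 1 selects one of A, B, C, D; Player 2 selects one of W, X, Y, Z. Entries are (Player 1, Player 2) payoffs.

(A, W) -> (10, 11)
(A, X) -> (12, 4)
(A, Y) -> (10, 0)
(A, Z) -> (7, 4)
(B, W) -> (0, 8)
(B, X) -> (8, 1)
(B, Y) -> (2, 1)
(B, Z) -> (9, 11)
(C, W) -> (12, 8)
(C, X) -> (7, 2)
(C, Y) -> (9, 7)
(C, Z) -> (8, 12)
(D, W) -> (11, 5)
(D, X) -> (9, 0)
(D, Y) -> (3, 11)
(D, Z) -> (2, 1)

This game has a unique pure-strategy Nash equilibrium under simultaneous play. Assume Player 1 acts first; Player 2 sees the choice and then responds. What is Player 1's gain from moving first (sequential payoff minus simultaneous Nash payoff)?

Backward induction with Player 1 moving first.
- A → Player 2 plays W (best of 11, 4, 0, 4); Player 1 gets 10.
- B → Player 2 plays Z (best of 8, 1, 1, 11); Player 1 gets 9.
- C → Player 2 plays Z (best of 8, 2, 7, 12); Player 1 gets 8.
- D → Player 2 plays Y (best of 5, 0, 11, 1); Player 1 gets 3.
Among 10, 9, 8, 3, the best is 10 at A. Subgame-perfect outcome: (A, W) with payoffs (10, 11).
Now find the simultaneous Nash equilibrium.
Player 1's best replies: W→C; X→A; Y→A; Z→B.
Player 2's best replies: A→W; B→Z; C→Z; D→Y.
The unique mutual best reply is (B, Z), giving (9, 11).
Player 1's commitment gain: 10 − 9 = 1.

1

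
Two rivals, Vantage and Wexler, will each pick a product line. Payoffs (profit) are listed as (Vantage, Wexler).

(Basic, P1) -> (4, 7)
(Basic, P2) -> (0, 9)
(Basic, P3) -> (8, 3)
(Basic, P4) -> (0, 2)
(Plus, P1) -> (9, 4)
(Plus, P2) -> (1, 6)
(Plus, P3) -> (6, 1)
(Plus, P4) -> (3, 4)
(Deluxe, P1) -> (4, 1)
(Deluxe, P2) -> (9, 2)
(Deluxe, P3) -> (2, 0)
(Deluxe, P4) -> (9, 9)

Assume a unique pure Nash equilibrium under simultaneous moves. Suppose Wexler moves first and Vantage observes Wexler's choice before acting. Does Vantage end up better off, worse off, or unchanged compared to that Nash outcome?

Work backward from Vantage's decision.
- P1: BR = Plus, leader payoff 4.
- P2: BR = Deluxe, leader payoff 2.
- P3: BR = Basic, leader payoff 3.
- P4: BR = Deluxe, leader payoff 9.
Maximizing over 4, 2, 3, 9, Wexler chooses P4. Subgame-perfect outcome: (Deluxe, P4) with payoffs (9, 9).
Now find the simultaneous Nash equilibrium.
Vantage's best replies: P1→Plus; P2→Deluxe; P3→Basic; P4→Deluxe.
Wexler's best replies: Basic→P2; Plus→P2; Deluxe→P4.
Only (Deluxe, P4) has each player best-responding; Nash payoffs (9, 9).
Vantage earns 9 sequentially versus 9 at the Nash outcome: unchanged.

unchanged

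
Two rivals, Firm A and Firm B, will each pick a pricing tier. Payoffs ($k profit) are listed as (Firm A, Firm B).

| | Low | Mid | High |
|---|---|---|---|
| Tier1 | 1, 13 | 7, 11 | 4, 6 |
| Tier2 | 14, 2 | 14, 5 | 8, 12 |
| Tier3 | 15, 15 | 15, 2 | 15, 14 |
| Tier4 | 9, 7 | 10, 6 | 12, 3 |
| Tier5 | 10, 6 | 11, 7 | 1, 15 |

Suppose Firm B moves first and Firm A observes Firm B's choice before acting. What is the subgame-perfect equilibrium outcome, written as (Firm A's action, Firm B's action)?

Firm A best-responds to each possible Firm B move:
- Low: BR = Tier3, leader payoff 15.
- Mid: BR = Tier3, leader payoff 2.
- High: BR = Tier3, leader payoff 14.
Firm B's induced payoffs are 15, 2, 14, so Firm B commits to Low. Subgame-perfect outcome: (Tier3, Low) with payoffs (15, 15).

(Tier3, Low)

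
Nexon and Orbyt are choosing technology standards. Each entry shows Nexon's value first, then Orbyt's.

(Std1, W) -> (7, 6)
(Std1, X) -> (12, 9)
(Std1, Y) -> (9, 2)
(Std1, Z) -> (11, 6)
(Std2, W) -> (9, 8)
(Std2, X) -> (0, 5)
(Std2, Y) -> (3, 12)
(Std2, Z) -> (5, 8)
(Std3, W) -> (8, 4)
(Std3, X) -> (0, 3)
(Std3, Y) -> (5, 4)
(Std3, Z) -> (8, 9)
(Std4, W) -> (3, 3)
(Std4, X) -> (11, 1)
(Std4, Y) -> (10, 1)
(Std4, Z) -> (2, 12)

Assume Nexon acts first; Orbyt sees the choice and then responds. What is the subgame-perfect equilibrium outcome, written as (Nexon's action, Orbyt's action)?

Orbyt best-responds to each possible Nexon move:
- Std1: BR = X, leader payoff 12.
- Std2: BR = Y, leader payoff 3.
- Std3: BR = Z, leader payoff 8.
- Std4: BR = Z, leader payoff 2.
Among 12, 3, 8, 2, the best is 12 at Std1. Subgame-perfect outcome: (Std1, X) with payoffs (12, 9).

(Std1, X)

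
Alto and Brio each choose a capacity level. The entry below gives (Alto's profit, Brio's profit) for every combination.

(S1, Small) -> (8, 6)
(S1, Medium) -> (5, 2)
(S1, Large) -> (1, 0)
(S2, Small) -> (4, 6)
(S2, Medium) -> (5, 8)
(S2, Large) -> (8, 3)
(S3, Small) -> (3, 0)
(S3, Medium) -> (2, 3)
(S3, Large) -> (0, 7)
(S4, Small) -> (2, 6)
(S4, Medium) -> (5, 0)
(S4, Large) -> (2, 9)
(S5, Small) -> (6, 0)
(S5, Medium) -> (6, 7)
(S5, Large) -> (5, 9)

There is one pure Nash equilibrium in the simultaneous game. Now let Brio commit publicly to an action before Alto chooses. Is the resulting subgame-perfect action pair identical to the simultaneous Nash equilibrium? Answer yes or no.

no

Solve by backward induction (Brio leads).
- Small: BR = S1, leader payoff 6.
- Medium: BR = S5, leader payoff 7.
- Large: BR = S2, leader payoff 3.
Maximizing over 6, 7, 3, Brio chooses Medium. Subgame-perfect outcome: (S5, Medium) with payoffs (6, 7).
Now find the simultaneous Nash equilibrium.
Alto's best replies: Small→S1; Medium→S5; Large→S2.
Brio's best replies: S1→Small; S2→Medium; S3→Large; S4→Large; S5→Large.
Only (S1, Small) has each player best-responding; Nash payoffs (8, 6).
Sequential outcome (S5, Medium) differs from the Nash profile (S1, Small).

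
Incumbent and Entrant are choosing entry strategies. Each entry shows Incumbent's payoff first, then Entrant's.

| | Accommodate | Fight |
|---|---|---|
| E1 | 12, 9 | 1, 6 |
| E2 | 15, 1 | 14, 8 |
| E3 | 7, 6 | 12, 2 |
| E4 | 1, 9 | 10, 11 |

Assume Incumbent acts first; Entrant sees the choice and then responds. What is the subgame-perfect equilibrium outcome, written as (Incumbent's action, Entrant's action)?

Entrant best-responds to each possible Incumbent move:
- E1 → Entrant plays Accommodate (best of 9, 6); Incumbent gets 12.
- E2 → Entrant plays Fight (best of 1, 8); Incumbent gets 14.
- E3 → Entrant plays Accommodate (best of 6, 2); Incumbent gets 7.
- E4 → Entrant plays Fight (best of 9, 11); Incumbent gets 10.
Among 12, 14, 7, 10, the best is 14 at E2. Subgame-perfect outcome: (E2, Fight) with payoffs (14, 8).

(E2, Fight)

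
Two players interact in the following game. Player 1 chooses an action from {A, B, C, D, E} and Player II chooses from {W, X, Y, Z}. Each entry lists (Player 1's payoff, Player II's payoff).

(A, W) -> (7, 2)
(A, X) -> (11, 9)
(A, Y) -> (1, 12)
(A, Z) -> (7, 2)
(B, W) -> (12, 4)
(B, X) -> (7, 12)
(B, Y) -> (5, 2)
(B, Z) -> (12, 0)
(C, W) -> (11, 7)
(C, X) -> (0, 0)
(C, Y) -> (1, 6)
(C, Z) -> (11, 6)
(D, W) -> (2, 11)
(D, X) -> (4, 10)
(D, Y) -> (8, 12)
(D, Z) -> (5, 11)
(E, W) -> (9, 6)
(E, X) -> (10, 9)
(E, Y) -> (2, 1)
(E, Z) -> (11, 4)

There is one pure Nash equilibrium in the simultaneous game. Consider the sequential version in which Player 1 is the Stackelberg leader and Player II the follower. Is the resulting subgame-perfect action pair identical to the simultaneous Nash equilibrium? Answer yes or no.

no

Player II best-responds to each possible Player 1 move:
- A: Player II compares 2, 9, 12, 2 and picks Y; Player 1 would get 1.
- B: Player II compares 4, 12, 2, 0 and picks X; Player 1 would get 7.
- C: Player II compares 7, 0, 6, 6 and picks W; Player 1 would get 11.
- D: Player II compares 11, 10, 12, 11 and picks Y; Player 1 would get 8.
- E: Player II compares 6, 9, 1, 4 and picks X; Player 1 would get 10.
Player 1's induced payoffs are 1, 7, 11, 8, 10, so Player 1 commits to C. Subgame-perfect outcome: (C, W) with payoffs (11, 7).
Now find the simultaneous Nash equilibrium.
Player 1's best replies: W→B; X→A; Y→D; Z→B.
Player II's best replies: A→Y; B→X; C→W; D→Y; E→X.
The unique mutual best reply is (D, Y), giving (8, 12).
Sequential outcome (C, W) differs from the Nash profile (D, Y).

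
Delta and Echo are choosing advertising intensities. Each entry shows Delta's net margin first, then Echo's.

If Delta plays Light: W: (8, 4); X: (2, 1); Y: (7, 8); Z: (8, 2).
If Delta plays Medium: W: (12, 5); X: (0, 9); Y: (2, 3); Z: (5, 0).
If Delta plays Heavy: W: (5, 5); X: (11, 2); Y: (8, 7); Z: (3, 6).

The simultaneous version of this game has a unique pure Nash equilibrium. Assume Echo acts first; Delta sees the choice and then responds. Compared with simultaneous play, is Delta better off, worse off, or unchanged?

Work backward from Delta's decision.
- W → Delta plays Medium (best of 8, 12, 5); Echo gets 5.
- X → Delta plays Heavy (best of 2, 0, 11); Echo gets 2.
- Y → Delta plays Heavy (best of 7, 2, 8); Echo gets 7.
- Z → Delta plays Light (best of 8, 5, 3); Echo gets 2.
Echo's induced payoffs are 5, 2, 7, 2, so Echo commits to Y. Subgame-perfect outcome: (Heavy, Y) with payoffs (8, 7).
For the simultaneous game, intersect best replies.
Delta's best replies: W→Medium; X→Heavy; Y→Heavy; Z→Light.
Echo's best replies: Light→Y; Medium→X; Heavy→Y.
Only (Heavy, Y) has each player best-responding; Nash payoffs (8, 7).
Delta earns 8 sequentially versus 8 at the Nash outcome: unchanged.

unchanged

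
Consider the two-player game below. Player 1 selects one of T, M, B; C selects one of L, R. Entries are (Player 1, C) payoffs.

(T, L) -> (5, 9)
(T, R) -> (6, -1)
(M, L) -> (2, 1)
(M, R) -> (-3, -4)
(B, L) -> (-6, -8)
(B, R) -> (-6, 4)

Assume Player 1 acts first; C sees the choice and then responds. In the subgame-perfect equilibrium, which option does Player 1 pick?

C best-responds to each possible Player 1 move:
- T: C compares 9, -1 and picks L; Player 1 would get 5.
- M: C compares 1, -4 and picks L; Player 1 would get 2.
- B: C compares -8, 4 and picks R; Player 1 would get -6.
Maximizing over 5, 2, -6, Player 1 chooses T. Subgame-perfect outcome: (T, L) with payoffs (5, 9).

T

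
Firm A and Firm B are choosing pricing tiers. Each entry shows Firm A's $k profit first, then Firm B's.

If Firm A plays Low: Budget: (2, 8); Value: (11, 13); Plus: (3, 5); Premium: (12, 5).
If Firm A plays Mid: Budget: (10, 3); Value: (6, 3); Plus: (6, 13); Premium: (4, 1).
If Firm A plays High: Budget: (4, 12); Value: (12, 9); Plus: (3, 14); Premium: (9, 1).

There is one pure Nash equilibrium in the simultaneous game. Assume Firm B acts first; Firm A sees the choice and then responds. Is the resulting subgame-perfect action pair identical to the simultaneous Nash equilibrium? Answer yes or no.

yes

Work backward from Firm A's decision.
- Budget: Firm A compares 2, 10, 4 and picks Mid; Firm B would get 3.
- Value: Firm A compares 11, 6, 12 and picks High; Firm B would get 9.
- Plus: Firm A compares 3, 6, 3 and picks Mid; Firm B would get 13.
- Premium: Firm A compares 12, 4, 9 and picks Low; Firm B would get 5.
Among 3, 9, 13, 5, the best is 13 at Plus. Subgame-perfect outcome: (Mid, Plus) with payoffs (6, 13).
Now find the simultaneous Nash equilibrium.
Firm A's best replies: Budget→Mid; Value→High; Plus→Mid; Premium→Low.
Firm B's best replies: Low→Value; Mid→Plus; High→Plus.
The unique mutual best reply is (Mid, Plus), giving (6, 13).
Sequential outcome (Mid, Plus) coincides with the Nash profile (Mid, Plus).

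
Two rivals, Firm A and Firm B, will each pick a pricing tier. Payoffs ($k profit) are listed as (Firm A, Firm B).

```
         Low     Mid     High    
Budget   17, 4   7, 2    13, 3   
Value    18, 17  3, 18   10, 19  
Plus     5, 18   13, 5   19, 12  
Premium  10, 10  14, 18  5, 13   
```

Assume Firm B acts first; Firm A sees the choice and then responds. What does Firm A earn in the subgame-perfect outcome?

Firm A best-responds to each possible Firm B move:
- Low: BR = Value, leader payoff 17.
- Mid: BR = Premium, leader payoff 18.
- High: BR = Plus, leader payoff 12.
Firm B's induced payoffs are 17, 18, 12, so Firm B commits to Mid. Subgame-perfect outcome: (Premium, Mid) with payoffs (14, 18).

14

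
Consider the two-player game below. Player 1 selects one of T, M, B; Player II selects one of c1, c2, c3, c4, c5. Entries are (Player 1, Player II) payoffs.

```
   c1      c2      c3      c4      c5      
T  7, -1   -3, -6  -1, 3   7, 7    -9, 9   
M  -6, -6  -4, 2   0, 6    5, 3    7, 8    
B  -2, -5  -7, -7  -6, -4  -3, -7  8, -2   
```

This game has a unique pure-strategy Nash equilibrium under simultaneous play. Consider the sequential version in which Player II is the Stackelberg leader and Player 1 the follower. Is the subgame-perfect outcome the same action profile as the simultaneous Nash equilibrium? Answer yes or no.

Solve by backward induction (Player II leads).
- c1 → Player 1 plays T (best of 7, -6, -2); Player II gets -1.
- c2 → Player 1 plays T (best of -3, -4, -7); Player II gets -6.
- c3 → Player 1 plays M (best of -1, 0, -6); Player II gets 6.
- c4 → Player 1 plays T (best of 7, 5, -3); Player II gets 7.
- c5 → Player 1 plays B (best of -9, 7, 8); Player II gets -2.
Among -1, -6, 6, 7, -2, the best is 7 at c4. Subgame-perfect outcome: (T, c4) with payoffs (7, 7).
For the simultaneous game, intersect best replies.
Player 1's best replies: c1→T; c2→T; c3→M; c4→T; c5→B.
Player II's best replies: T→c5; M→c5; B→c5.
The unique mutual best reply is (B, c5), giving (8, -2).
Sequential outcome (T, c4) differs from the Nash profile (B, c5).

no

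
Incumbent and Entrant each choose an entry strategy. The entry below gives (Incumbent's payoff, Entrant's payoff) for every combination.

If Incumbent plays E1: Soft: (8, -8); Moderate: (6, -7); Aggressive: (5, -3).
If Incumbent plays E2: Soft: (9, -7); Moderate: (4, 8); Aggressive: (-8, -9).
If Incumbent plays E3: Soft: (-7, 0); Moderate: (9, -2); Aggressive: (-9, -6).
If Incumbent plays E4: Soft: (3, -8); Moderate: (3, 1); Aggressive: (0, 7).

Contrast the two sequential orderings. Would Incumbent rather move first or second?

If Incumbent leads: Entrant's best replies are E1→Aggressive, E2→Moderate, E3→Soft, E4→Aggressive; Incumbent's induced payoffs 5, 4, -7, 0; outcome (E1, Aggressive), payoffs (5, -3).
If Entrant leads: Incumbent's best replies are Soft→E2, Moderate→E3, Aggressive→E1; Entrant's induced payoffs -7, -2, -3; outcome (E3, Moderate), payoffs (9, -2).
Incumbent gets 5 moving first and 9 moving second, so Incumbent prefers to move second.

second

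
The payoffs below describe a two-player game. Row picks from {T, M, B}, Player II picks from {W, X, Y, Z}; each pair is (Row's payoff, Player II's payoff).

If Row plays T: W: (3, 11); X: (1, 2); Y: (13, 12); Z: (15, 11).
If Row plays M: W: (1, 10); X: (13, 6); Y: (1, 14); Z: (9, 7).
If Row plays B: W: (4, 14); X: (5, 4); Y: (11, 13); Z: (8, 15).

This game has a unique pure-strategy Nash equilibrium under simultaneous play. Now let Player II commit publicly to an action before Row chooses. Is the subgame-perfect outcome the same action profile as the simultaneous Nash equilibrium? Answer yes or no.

no

Row best-responds to each possible Player II move:
- W: BR = B, leader payoff 14.
- X: BR = M, leader payoff 6.
- Y: BR = T, leader payoff 12.
- Z: BR = T, leader payoff 11.
Player II's induced payoffs are 14, 6, 12, 11, so Player II commits to W. Subgame-perfect outcome: (B, W) with payoffs (4, 14).
For the simultaneous game, intersect best replies.
Row's best replies: W→B; X→M; Y→T; Z→T.
Player II's best replies: T→Y; M→Y; B→Z.
Only (T, Y) has each player best-responding; Nash payoffs (13, 12).
Sequential outcome (B, W) differs from the Nash profile (T, Y).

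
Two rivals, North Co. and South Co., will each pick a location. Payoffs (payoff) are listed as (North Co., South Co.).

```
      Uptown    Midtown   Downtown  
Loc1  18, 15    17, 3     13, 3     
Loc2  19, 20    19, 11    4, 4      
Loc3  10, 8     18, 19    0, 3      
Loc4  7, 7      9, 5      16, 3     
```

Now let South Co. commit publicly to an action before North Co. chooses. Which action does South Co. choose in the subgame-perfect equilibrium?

Solve by backward induction (South Co. leads).
- Uptown → North Co. plays Loc2 (best of 18, 19, 10, 7); South Co. gets 20.
- Midtown → North Co. plays Loc2 (best of 17, 19, 18, 9); South Co. gets 11.
- Downtown → North Co. plays Loc4 (best of 13, 4, 0, 16); South Co. gets 3.
South Co.'s induced payoffs are 20, 11, 3, so South Co. commits to Uptown. Subgame-perfect outcome: (Loc2, Uptown) with payoffs (19, 20).

Uptown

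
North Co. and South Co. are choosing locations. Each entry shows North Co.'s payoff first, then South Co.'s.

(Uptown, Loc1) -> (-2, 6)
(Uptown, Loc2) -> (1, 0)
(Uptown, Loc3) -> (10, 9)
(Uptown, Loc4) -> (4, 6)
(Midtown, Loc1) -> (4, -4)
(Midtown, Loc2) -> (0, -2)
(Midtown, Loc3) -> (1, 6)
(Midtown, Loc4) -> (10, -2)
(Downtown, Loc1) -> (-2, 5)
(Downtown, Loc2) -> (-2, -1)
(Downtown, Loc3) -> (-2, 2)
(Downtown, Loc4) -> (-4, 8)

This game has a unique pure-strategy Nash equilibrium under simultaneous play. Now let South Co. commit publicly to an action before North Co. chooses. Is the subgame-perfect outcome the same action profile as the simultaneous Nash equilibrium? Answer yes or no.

Backward induction with South Co. moving first.
- Loc1: North Co. compares -2, 4, -2 and picks Midtown; South Co. would get -4.
- Loc2: North Co. compares 1, 0, -2 and picks Uptown; South Co. would get 0.
- Loc3: North Co. compares 10, 1, -2 and picks Uptown; South Co. would get 9.
- Loc4: North Co. compares 4, 10, -4 and picks Midtown; South Co. would get -2.
Among -4, 0, 9, -2, the best is 9 at Loc3. Subgame-perfect outcome: (Uptown, Loc3) with payoffs (10, 9).
Now find the simultaneous Nash equilibrium.
North Co.'s best replies: Loc1→Midtown; Loc2→Uptown; Loc3→Uptown; Loc4→Midtown.
South Co.'s best replies: Uptown→Loc3; Midtown→Loc3; Downtown→Loc4.
Only (Uptown, Loc3) has each player best-responding; Nash payoffs (10, 9).
Sequential outcome (Uptown, Loc3) coincides with the Nash profile (Uptown, Loc3).

yes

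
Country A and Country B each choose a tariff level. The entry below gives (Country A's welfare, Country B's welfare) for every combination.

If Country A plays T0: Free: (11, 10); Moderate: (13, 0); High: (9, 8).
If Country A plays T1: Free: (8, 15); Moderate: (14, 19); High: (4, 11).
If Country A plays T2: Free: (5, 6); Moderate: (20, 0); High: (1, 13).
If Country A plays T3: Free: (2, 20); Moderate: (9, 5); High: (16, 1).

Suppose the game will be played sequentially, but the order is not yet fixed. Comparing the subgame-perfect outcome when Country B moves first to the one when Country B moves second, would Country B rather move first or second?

If Country A leads: Country B's best replies are T0→Free, T1→Moderate, T2→High, T3→Free; Country A's induced payoffs 11, 14, 1, 2; outcome (T1, Moderate), payoffs (14, 19).
If Country B leads: Country A's best replies are Free→T0, Moderate→T2, High→T3; Country B's induced payoffs 10, 0, 1; outcome (T0, Free), payoffs (11, 10).
Country B gets 10 moving first and 19 moving second, so Country B prefers to move second.

second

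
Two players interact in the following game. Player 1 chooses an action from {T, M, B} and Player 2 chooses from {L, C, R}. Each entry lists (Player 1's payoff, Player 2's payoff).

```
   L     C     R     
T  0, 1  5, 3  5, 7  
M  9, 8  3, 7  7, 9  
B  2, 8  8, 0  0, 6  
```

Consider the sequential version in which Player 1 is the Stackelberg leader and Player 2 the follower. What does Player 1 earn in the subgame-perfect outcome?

Player 2 best-responds to each possible Player 1 move:
- T → Player 2 plays R (best of 1, 3, 7); Player 1 gets 5.
- M → Player 2 plays R (best of 8, 7, 9); Player 1 gets 7.
- B → Player 2 plays L (best of 8, 0, 6); Player 1 gets 2.
Maximizing over 5, 7, 2, Player 1 chooses M. Subgame-perfect outcome: (M, R) with payoffs (7, 9).

7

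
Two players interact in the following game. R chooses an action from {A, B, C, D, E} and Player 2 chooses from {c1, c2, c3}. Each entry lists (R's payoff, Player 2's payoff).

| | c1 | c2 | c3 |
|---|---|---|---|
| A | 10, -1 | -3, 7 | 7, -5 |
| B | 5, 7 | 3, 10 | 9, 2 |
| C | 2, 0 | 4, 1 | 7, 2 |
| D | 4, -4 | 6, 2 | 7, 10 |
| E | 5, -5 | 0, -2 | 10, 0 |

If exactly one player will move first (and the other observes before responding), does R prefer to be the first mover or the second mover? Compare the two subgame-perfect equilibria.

If R leads: Player 2's best replies are A→c2, B→c2, C→c3, D→c3, E→c3; R's induced payoffs -3, 3, 7, 7, 10; outcome (E, c3), payoffs (10, 0).
If Player 2 leads: R's best replies are c1→A, c2→D, c3→E; Player 2's induced payoffs -1, 2, 0; outcome (D, c2), payoffs (6, 2).
R gets 10 moving first and 6 moving second, so R prefers to move first.

first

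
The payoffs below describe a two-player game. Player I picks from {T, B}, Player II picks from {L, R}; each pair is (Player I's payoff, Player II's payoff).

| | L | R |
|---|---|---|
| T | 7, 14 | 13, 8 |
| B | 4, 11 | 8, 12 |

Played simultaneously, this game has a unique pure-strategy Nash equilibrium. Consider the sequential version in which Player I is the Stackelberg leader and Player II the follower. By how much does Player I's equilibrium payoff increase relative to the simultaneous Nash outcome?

Work backward from Player II's decision.
- T: BR = L, leader payoff 7.
- B: BR = R, leader payoff 8.
Player I's induced payoffs are 7, 8, so Player I commits to B. Subgame-perfect outcome: (B, R) with payoffs (8, 12).
For the simultaneous game, intersect best replies.
Player I's best replies: L→T; R→T.
Player II's best replies: T→L; B→R.
The unique mutual best reply is (T, L), giving (7, 14).
Player I's commitment gain: 8 − 7 = 1.

1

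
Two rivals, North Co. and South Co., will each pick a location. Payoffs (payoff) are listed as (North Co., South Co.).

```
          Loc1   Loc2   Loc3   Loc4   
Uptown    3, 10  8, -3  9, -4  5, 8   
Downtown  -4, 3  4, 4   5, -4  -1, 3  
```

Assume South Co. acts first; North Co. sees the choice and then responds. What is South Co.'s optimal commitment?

Loc1

Solve by backward induction (South Co. leads).
- Loc1: BR = Uptown, leader payoff 10.
- Loc2: BR = Uptown, leader payoff -3.
- Loc3: BR = Uptown, leader payoff -4.
- Loc4: BR = Uptown, leader payoff 8.
Among 10, -3, -4, 8, the best is 10 at Loc1. Subgame-perfect outcome: (Uptown, Loc1) with payoffs (3, 10).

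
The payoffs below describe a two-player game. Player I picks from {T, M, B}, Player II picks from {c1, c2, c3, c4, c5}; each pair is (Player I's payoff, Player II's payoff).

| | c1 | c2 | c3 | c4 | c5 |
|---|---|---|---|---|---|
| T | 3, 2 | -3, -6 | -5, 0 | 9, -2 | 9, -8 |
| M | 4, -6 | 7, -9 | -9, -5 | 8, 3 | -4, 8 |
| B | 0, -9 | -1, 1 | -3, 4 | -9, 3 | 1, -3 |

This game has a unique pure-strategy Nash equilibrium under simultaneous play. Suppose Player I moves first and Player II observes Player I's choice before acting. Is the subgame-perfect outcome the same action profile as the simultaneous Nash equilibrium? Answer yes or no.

no

Player II best-responds to each possible Player I move:
- T: BR = c1, leader payoff 3.
- M: BR = c5, leader payoff -4.
- B: BR = c3, leader payoff -3.
Among 3, -4, -3, the best is 3 at T. Subgame-perfect outcome: (T, c1) with payoffs (3, 2).
Now find the simultaneous Nash equilibrium.
Player I's best replies: c1→M; c2→M; c3→B; c4→T; c5→T.
Player II's best replies: T→c1; M→c5; B→c3.
The unique mutual best reply is (B, c3), giving (-3, 4).
Sequential outcome (T, c1) differs from the Nash profile (B, c3).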